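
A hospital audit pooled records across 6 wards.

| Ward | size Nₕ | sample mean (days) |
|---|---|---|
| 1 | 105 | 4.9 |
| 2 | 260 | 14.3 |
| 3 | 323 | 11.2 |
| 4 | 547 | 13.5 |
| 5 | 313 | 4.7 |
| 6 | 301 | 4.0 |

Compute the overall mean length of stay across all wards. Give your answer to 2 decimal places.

N = 1849; weights Wₕ = Nₕ/N = (0.0568, 0.1406, 0.1747, 0.2958, 0.1693, 0.1628).
x̄_st = Σ Wₕ·x̄ₕ = 0.0568·4.9 + 0.1406·14.3 + 0.1747·11.2 + 0.2958·13.5 + 0.1693·4.7 + 0.1628·4.0 ≈ 9.6862...
→ 9.69.

9.69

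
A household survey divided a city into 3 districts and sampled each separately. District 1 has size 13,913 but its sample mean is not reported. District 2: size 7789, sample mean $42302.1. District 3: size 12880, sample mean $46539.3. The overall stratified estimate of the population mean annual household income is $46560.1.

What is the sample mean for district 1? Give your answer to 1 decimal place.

48963.1

Σ Nₕx̄ₕ = N·μ, so 13913·x̄_1 = 34582·46560.1 − (7789·42302.1 + 12880·46539.3).
= 1610141378.2 − 928917240.9 = 681224137.3.
x̄_1 = 681224137.3 / 13913 = 48963.138... → 48963.1.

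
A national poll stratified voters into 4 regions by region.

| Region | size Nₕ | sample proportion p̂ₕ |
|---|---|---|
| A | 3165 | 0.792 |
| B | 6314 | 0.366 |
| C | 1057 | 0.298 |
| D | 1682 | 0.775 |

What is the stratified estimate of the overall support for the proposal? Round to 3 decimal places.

0.527

N = 3165 + 6314 + 1057 + 1682 = 12218.
Overall proportion = Σ (Nₕ/N)·p̂ₕ.
Σ Nₕp̂ₕ = 2506.68 + 2310.924 + 314.986 + 1303.55 = 6436.14.
6436.14 / 12218 = 0.52678... → 0.527.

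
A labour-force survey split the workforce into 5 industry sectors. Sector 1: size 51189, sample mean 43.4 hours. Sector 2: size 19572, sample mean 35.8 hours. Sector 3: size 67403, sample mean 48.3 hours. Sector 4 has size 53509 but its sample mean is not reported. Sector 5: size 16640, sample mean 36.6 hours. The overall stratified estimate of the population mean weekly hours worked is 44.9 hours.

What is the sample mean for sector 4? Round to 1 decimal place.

N = 51189 + 19572 + 67403 + 53509 + 16640 = 208313.
Overall total = μ·N = 44.9·208313 = 9353253.7.
Subtract the known strata: 51189·43.4 + 19572·35.8 + 67403·48.3 + 16640·36.6 = 6786869.1.
Remaining total for sector 4: 9353253.7 − 6786869.1 = 2566384.6.
Divide by its size: 2566384.6 / 53509 = 47.962... → 48.0.

48.0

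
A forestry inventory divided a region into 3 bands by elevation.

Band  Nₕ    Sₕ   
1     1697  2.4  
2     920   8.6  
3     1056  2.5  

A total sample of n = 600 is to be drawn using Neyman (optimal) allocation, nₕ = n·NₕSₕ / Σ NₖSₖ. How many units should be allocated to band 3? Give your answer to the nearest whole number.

1: NₕSₕ = 1697·2.4 = 4072.8
2: NₕSₕ = 920·8.6 = 7912
3: NₕSₕ = 1056·2.5 = 2640
Σ NₕSₕ = 14624.8.
n_3 = 600·2640/14624.8 = 108.309... → 108.

108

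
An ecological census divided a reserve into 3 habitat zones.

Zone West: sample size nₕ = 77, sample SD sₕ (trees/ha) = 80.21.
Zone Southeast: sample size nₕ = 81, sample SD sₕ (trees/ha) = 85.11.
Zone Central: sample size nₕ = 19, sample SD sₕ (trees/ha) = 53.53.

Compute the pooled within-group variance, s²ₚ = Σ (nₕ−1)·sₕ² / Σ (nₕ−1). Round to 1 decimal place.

Degrees of freedom: 76 + 80 + 18 = 174.
Σ(nₕ−1)sₕ² = 76·6433.6441 + 80·7243.7121 + 18·2865.4609 = 1120032.2158.
s²ₚ = 1120032.2158 / 174 = 6436.967... → 6437.0.

6437.0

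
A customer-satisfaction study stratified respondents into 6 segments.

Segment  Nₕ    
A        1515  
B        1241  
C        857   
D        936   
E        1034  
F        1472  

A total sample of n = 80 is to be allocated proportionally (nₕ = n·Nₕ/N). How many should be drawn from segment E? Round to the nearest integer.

12

Share of segment E = 1034/7055 = 0.14656.
Allocate 80 × 0.14656 = 11.725... → 12.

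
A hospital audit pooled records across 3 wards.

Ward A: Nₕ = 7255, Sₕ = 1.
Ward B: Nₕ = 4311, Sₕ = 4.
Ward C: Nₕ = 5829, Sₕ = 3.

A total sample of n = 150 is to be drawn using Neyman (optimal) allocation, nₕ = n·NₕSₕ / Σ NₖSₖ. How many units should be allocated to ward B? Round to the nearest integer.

62

A: NₕSₕ = 7255·1 = 7255
B: NₕSₕ = 4311·4 = 17244
C: NₕSₕ = 5829·3 = 17487
Σ NₕSₕ = 41986.
n_B = 150·17244/41986 = 61.606... → 62.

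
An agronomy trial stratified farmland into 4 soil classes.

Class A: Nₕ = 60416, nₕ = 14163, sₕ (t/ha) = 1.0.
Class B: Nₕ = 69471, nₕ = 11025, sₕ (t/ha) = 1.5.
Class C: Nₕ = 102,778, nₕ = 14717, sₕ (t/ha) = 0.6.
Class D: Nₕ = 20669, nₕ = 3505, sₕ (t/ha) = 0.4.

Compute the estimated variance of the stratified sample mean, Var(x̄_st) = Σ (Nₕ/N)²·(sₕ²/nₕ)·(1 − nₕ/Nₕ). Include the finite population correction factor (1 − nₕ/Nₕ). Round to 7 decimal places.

0.0000197

N = 253334; Wₕ = Nₕ/N.
class A: (60416/253334)²·1.0²/14163·(1 − 14163/60416) = 0.0000030743
class B: (69471/253334)²·1.5²/11025·(1 − 11025/69471) = 0.0000129115
class C: (102778/253334)²·0.6²/14717·(1 − 14717/102778) = 0.0000034497
class D: (20669/253334)²·0.4²/3505·(1 − 3505/20669) = 0.0000002523
Sum = 0.0000196878 → 0.0000197.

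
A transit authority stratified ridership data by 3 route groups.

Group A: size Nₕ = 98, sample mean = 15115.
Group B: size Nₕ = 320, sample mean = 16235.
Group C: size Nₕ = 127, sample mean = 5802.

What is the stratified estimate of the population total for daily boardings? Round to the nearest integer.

7413324

A: 98·15115 = 1481270
B: 320·16235 = 5195200
C: 127·5802 = 736854
τ̂ = Σ Nₕx̄ₕ = 7413324.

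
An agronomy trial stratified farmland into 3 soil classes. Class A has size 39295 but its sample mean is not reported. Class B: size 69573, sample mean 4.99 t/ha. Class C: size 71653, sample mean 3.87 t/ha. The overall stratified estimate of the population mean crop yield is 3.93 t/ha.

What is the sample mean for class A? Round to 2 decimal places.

Σ Nₕx̄ₕ = N·μ, so 39295·x̄_A = 180521·3.93 − (69573·4.99 + 71653·3.87).
= 709447.53 − 624466.38 = 84981.15.
x̄_A = 84981.15 / 39295 = 2.1626... → 2.16.

2.16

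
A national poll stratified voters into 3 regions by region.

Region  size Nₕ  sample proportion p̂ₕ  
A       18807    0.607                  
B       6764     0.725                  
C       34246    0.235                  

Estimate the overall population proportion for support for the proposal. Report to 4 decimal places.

Wₕ = Nₕ/N with N = 59817: 0.3144, 0.1131, 0.5725.
p̂_st = 0.3144·0.607 + 0.1131·0.725 + 0.5725·0.235 ≈ 0.407368... → 0.4074.

0.4074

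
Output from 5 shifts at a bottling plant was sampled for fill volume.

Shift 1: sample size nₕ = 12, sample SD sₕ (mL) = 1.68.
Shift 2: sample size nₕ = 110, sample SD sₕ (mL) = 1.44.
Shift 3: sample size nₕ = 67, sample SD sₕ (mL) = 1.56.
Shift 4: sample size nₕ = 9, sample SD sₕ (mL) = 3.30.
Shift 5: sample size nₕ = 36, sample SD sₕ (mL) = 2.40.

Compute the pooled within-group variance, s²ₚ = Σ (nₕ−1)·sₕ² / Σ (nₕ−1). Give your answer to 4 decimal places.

Degrees of freedom: 11 + 109 + 66 + 8 + 35 = 229.
Σ(nₕ−1)sₕ² = 11·2.8224 + 109·2.0736 + 66·2.4336 + 8·10.89 + 35·5.76 = 706.4064.
s²ₚ = 706.4064 / 229 = 3.084744... → 3.0847.

3.0847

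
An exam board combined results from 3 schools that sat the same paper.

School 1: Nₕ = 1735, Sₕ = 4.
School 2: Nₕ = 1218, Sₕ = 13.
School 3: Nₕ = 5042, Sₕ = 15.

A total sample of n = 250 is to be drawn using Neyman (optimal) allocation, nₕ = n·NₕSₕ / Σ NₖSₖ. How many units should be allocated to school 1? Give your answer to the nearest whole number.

1: NₕSₕ = 1735·4 = 6940
2: NₕSₕ = 1218·13 = 15834
3: NₕSₕ = 5042·15 = 75630
Σ NₕSₕ = 98404.
n_1 = 250·6940/98404 = 17.631... → 18.

18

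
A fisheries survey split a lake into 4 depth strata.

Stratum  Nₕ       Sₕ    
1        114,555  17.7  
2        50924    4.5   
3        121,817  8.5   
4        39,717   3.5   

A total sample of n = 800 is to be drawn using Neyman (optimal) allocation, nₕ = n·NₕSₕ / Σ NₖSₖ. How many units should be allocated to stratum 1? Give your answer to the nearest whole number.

Σ NₕSₕ = 114555·17.7 + 50924·4.5 + 121817·8.5 + 39717·3.5 = 3431235.5.
Share for 1: 2027623.5/3431235.5 = 0.59093.
n_1 = 800 × 0.59093 = 472.745... → 473.

473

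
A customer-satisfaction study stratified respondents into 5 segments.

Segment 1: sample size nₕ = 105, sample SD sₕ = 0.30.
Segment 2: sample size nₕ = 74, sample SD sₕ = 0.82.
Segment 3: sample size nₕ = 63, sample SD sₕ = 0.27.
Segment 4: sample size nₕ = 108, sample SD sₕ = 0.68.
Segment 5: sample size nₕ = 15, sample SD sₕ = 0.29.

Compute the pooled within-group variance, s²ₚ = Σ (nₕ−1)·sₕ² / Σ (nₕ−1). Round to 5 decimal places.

0.31561

1: (105−1)·0.30² = 104·0.09 = 9.36
2: (74−1)·0.82² = 73·0.6724 = 49.0852
3: (63−1)·0.27² = 62·0.0729 = 4.5198
4: (108−1)·0.68² = 107·0.4624 = 49.4768
5: (15−1)·0.29² = 14·0.0841 = 1.1774
Numerator = 113.6192; denominator = Σ(nₕ−1) = 360.
s²ₚ = 113.6192/360 = 0.3156089... → 0.31561.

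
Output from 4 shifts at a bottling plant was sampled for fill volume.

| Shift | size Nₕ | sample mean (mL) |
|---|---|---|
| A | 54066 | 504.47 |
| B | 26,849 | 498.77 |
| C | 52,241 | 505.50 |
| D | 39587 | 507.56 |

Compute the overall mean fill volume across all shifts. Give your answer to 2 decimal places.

N = 54066 + 26849 + 52241 + 39587 = 172743.
The stratified mean weights each stratum mean by its population share Nₕ/N.
Σ Nₕx̄ₕ = 54066·504.47 + 26849·498.77 + 52241·505.50 + 39587·507.56 = 27274675.02 + 13391475.73 + 26407825.5 + 20092777.72 = 87166753.97.
Divide by N: 87166753.97 / 172743 = 504.6037... → 504.60.

504.60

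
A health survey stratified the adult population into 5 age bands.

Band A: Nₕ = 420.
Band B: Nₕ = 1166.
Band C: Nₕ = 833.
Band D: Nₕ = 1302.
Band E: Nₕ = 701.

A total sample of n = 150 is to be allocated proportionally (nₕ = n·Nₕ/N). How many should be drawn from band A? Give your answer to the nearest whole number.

14

N = 420 + 1166 + 833 + 1302 + 701 = 4422.
n_A = 150·420/4422 = 14.247... → 14.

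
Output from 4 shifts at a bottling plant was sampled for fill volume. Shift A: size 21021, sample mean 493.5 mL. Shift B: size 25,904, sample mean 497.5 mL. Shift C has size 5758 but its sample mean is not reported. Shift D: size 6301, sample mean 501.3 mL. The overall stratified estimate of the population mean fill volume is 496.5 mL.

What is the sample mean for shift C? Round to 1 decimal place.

Σ Nₕx̄ₕ = N·μ, so 5758·x̄_C = 58984·496.5 − (21021·493.5 + 25904·497.5 + 6301·501.3).
= 29285556 − 26419794.8 = 2865761.2.
x̄_C = 2865761.2 / 5758 = 497.701... → 497.7.

497.7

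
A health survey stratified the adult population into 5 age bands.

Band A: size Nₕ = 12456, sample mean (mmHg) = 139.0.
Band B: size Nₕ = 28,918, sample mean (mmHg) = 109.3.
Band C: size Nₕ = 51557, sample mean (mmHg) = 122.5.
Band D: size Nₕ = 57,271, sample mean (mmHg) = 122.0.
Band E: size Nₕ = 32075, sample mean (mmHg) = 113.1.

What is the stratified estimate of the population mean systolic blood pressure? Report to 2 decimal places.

119.72

N = 12456 + 28918 + 51557 + 57271 + 32075 = 182277.
The stratified mean weights each stratum mean by its population share Nₕ/N.
Σ Nₕx̄ₕ = 12456·139.0 + 28918·109.3 + 51557·122.5 + 57271·122.0 + 32075·113.1 = 1731384 + 3160737.4 + 6315732.5 + 6987062 + 3627682.5 = 21822598.4.
Divide by N: 21822598.4 / 182277 = 119.7222... → 119.72.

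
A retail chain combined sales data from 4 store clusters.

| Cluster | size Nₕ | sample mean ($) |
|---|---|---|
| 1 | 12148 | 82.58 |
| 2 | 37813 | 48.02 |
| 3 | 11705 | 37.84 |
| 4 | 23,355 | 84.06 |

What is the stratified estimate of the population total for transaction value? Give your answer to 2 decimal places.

5225100.60

Population total = Σ Nₕ·x̄ₕ (each stratum's size times its mean).
12148·82.58 + 37813·48.02 + 11705·37.84 + 23355·84.06 = 1003181.84 + 1815780.26 + 442917.2 + 1963221.3 = 5225100.60.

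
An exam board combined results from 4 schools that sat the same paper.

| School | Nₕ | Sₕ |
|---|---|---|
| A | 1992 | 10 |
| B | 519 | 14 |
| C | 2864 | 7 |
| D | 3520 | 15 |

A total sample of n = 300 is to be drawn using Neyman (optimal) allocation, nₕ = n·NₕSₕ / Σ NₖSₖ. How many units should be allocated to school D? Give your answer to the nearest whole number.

A: NₕSₕ = 1992·10 = 19920
B: NₕSₕ = 519·14 = 7266
C: NₕSₕ = 2864·7 = 20048
D: NₕSₕ = 3520·15 = 52800
Σ NₕSₕ = 100034.
n_D = 300·52800/100034 = 158.346... → 158.

158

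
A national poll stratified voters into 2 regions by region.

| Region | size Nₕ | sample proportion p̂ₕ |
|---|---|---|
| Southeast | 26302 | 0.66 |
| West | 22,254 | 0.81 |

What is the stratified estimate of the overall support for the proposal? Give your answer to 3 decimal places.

0.729

Wₕ = Nₕ/N with N = 48556: 0.5417, 0.4583.
p̂_st = 0.5417·0.66 + 0.4583·0.81 ≈ 0.72875... → 0.729.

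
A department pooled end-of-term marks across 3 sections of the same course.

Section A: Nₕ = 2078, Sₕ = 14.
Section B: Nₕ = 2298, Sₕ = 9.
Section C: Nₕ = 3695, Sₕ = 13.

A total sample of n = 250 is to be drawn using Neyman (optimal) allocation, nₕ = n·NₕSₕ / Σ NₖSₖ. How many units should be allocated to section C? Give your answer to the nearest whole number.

123

A: NₕSₕ = 2078·14 = 29092
B: NₕSₕ = 2298·9 = 20682
C: NₕSₕ = 3695·13 = 48035
Σ NₕSₕ = 97809.
n_C = 250·48035/97809 = 122.778... → 123.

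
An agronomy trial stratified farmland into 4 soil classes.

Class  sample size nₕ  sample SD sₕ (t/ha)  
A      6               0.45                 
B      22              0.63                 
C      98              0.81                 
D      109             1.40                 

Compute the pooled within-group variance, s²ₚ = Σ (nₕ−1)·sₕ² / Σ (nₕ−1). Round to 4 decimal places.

1.2323

A: (6−1)·0.45² = 5·0.2025 = 1.0125
B: (22−1)·0.63² = 21·0.3969 = 8.3349
C: (98−1)·0.81² = 97·0.6561 = 63.6417
D: (109−1)·1.40² = 108·1.96 = 211.68
Numerator = 284.6691; denominator = Σ(nₕ−1) = 231.
s²ₚ = 284.6691/231 = 1.232334... → 1.2323.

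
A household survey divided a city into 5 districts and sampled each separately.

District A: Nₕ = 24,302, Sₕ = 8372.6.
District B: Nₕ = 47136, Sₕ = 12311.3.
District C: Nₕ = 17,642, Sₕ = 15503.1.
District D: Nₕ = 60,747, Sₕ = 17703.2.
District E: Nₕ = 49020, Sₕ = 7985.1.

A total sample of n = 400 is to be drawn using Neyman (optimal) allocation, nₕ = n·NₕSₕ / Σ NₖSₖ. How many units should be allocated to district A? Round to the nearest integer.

Σ NₕSₕ = 24302·8372.6 + 47136·12311.3 + 17642·15503.1 + 60747·17703.2 + 49020·7985.1 = 2524127944.6.
Share for A: 203470925.2/2524127944.6 = 0.08061.
n_A = 400 × 0.08061 = 32.244... → 32.

32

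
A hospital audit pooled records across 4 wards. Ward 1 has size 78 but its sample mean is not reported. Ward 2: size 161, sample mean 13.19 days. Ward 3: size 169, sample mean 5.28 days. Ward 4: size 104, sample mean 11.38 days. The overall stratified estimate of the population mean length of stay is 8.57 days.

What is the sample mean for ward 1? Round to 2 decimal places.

2.42

N = 78 + 161 + 169 + 104 = 512.
Overall total = μ·N = 8.57·512 = 4387.84.
Subtract the known strata: 161·13.19 + 169·5.28 + 104·11.38 = 4199.43.
Remaining total for ward 1: 4387.84 − 4199.43 = 188.41.
Divide by its size: 188.41 / 78 = 2.4155... → 2.42.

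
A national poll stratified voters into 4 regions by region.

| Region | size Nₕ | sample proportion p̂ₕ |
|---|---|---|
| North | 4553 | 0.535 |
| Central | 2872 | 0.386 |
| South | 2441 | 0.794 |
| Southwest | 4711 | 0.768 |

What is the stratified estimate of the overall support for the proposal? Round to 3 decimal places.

Wₕ = Nₕ/N with N = 14577: 0.3123, 0.1970, 0.1675, 0.3232.
p̂_st = 0.3123·0.535 + 0.1970·0.386 + 0.1675·0.794 + 0.3232·0.768 ≈ 0.62432... → 0.624.

0.624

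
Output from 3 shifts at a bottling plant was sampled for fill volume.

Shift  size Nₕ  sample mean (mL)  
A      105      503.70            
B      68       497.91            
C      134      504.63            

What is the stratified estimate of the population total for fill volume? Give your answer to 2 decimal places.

154366.80

A: 105·503.70 = 52888.5
B: 68·497.91 = 33857.88
C: 134·504.63 = 67620.42
τ̂ = Σ Nₕx̄ₕ = 154366.80.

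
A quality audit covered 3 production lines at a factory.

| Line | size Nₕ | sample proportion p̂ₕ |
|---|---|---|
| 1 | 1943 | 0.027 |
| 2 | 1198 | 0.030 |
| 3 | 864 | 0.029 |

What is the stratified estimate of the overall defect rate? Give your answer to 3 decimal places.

N = 1943 + 1198 + 864 = 4005.
Overall proportion = Σ (Nₕ/N)·p̂ₕ.
Σ Nₕp̂ₕ = 52.461 + 35.94 + 25.056 = 113.457.
113.457 / 4005 = 0.02833... → 0.028.

0.028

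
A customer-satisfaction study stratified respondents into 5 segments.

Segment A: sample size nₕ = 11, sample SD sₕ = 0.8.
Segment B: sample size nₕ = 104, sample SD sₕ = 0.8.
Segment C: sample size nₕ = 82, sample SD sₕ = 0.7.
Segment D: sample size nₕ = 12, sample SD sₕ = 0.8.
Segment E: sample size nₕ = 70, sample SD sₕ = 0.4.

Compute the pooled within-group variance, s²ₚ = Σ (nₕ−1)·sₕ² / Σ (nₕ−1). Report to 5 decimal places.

Degrees of freedom: 10 + 103 + 81 + 11 + 69 = 274.
Σ(nₕ−1)sₕ² = 10·0.64 + 103·0.64 + 81·0.49 + 11·0.64 + 69·0.16 = 130.09.
s²ₚ = 130.09 / 274 = 0.4747810... → 0.47478.

0.47478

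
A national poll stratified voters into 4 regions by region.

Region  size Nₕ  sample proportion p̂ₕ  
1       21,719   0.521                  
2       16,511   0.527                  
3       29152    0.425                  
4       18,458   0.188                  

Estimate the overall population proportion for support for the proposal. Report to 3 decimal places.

Wₕ = Nₕ/N with N = 85840: 0.2530, 0.1923, 0.3396, 0.2150.
p̂_st = 0.2530·0.521 + 0.1923·0.527 + 0.3396·0.425 + 0.2150·0.188 ≈ 0.41795... → 0.418.

0.418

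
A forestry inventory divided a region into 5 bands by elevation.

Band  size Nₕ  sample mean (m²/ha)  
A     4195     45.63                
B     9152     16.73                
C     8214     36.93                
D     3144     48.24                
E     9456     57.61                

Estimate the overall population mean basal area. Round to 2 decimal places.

39.35

x̄_st = (Σ Nₕx̄ₕ) / (Σ Nₕ) = (4195·45.63 + 9152·16.73 + 8214·36.93 + 3144·48.24 + 9456·57.61) / 34161
= 1344300.55 / 34161 = 39.3519... → 39.35.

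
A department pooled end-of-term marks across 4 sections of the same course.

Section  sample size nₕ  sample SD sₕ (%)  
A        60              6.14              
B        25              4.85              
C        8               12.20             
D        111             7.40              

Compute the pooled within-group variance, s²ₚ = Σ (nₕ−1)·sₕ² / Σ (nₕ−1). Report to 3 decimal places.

A: (60−1)·6.14² = 59·37.6996 = 2224.2764
B: (25−1)·4.85² = 24·23.5225 = 564.54
C: (8−1)·12.20² = 7·148.84 = 1041.88
D: (111−1)·7.40² = 110·54.76 = 6023.6
Numerator = 9854.2964; denominator = Σ(nₕ−1) = 200.
s²ₚ = 9854.2964/200 = 49.27148... → 49.271.

49.271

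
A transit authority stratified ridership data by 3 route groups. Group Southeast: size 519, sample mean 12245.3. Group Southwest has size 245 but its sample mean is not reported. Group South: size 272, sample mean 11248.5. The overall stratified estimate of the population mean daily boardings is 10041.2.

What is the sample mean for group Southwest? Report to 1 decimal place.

4031.8

Σ Nₕx̄ₕ = N·μ, so 245·x̄_Southwest = 1036·10041.2 − (519·12245.3 + 272·11248.5).
= 10402683.2 − 9414902.7 = 987780.5.
x̄_Southwest = 987780.5 / 245 = 4031.757... → 4031.8.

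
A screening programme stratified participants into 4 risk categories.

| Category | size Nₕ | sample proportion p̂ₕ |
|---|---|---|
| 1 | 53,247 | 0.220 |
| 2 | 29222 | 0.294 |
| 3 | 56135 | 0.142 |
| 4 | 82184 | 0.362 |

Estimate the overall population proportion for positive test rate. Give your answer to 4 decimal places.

0.2628

N = 53247 + 29222 + 56135 + 82184 = 220788.
Overall proportion = Σ (Nₕ/N)·p̂ₕ.
Σ Nₕp̂ₕ = 11714.34 + 8591.268 + 7971.17 + 29750.608 = 58027.386.
58027.386 / 220788 = 0.262819... → 0.2628.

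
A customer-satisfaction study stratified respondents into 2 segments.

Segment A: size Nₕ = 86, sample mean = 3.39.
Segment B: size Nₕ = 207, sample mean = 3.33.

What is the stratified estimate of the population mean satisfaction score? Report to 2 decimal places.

3.35

x̄_st = (Σ Nₕx̄ₕ) / (Σ Nₕ) = (86·3.39 + 207·3.33) / 293
= 980.85 / 293 = 3.3476... → 3.35.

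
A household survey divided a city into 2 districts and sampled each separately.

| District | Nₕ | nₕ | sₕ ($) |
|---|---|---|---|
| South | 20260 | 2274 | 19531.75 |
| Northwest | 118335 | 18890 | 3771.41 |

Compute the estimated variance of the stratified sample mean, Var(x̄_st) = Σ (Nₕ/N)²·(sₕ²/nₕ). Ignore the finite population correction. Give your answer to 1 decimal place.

4133.8

N = 138595. Term for each stratum: Wₕ²sₕ²/nₕ.
Var(x̄_st) = 3584.8881 + 548.9172 = 4133.8054 → 4133.8.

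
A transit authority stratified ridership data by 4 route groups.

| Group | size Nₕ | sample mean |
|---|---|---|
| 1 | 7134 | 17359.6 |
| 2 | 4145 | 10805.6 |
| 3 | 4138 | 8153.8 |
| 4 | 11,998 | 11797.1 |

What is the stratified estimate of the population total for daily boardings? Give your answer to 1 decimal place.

343914628.6

Population total = Σ Nₕ·x̄ₕ (each stratum's size times its mean).
7134·17359.6 + 4145·10805.6 + 4138·8153.8 + 11998·11797.1 = 123843386.4 + 44789212 + 33740424.4 + 141541605.8 = 343914628.6.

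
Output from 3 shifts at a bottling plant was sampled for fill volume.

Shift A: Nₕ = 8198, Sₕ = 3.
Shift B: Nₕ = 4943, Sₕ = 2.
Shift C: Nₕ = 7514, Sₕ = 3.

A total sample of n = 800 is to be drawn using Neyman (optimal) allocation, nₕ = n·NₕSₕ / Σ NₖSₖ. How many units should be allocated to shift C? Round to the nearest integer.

Σ NₕSₕ = 8198·3 + 4943·2 + 7514·3 = 57022.
Share for C: 22542/57022 = 0.39532.
n_C = 800 × 0.39532 = 316.257... → 316.

316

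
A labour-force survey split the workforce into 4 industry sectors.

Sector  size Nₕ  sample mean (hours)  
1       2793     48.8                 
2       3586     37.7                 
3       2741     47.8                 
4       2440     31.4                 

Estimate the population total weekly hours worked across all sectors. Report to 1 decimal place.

1: 2793·48.8 = 136298.4
2: 3586·37.7 = 135192.2
3: 2741·47.8 = 131019.8
4: 2440·31.4 = 76616
τ̂ = Σ Nₕx̄ₕ = 479126.4.

479126.4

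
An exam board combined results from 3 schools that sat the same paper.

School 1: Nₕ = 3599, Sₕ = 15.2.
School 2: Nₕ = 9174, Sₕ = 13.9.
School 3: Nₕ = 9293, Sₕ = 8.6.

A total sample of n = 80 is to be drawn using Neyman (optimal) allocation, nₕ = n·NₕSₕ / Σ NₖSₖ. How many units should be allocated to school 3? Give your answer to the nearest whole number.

Σ NₕSₕ = 3599·15.2 + 9174·13.9 + 9293·8.6 = 262143.2.
Share for 3: 79919.8/262143.2 = 0.30487.
n_3 = 80 × 0.30487 = 24.390... → 24.

24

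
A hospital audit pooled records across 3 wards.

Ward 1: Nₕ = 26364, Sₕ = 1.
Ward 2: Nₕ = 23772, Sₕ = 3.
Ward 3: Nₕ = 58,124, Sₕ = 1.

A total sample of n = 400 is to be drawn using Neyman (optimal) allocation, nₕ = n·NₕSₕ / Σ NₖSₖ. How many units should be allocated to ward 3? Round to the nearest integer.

149

1: NₕSₕ = 26364·1 = 26364
2: NₕSₕ = 23772·3 = 71316
3: NₕSₕ = 58124·1 = 58124
Σ NₕSₕ = 155804.
n_3 = 400·58124/155804 = 149.223... → 149.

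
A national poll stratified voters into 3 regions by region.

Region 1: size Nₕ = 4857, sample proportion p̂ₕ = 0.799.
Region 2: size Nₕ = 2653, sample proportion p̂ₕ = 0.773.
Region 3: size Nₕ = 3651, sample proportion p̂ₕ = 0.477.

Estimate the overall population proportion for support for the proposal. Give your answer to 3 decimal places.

0.687

Wₕ = Nₕ/N with N = 11161: 0.4352, 0.2377, 0.3271.
p̂_st = 0.4352·0.799 + 0.2377·0.773 + 0.3271·0.477 ≈ 0.68749... → 0.687.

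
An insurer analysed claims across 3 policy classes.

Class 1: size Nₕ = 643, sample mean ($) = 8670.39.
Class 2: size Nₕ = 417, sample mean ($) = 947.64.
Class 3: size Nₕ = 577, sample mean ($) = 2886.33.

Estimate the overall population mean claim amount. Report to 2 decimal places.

4664.41

x̄_st = (Σ Nₕx̄ₕ) / (Σ Nₕ) = (643·8670.39 + 417·947.64 + 577·2886.33) / 1637
= 7635639.06 / 1637 = 4664.4099... → 4664.41.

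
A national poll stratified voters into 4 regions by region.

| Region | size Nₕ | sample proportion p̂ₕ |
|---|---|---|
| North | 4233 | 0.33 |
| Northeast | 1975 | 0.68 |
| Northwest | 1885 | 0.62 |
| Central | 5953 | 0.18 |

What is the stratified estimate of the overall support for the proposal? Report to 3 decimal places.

Wₕ = Nₕ/N with N = 14046: 0.3014, 0.1406, 0.1342, 0.4238.
p̂_st = 0.3014·0.33 + 0.1406·0.68 + 0.1342·0.62 + 0.4238·0.18 ≈ 0.35456... → 0.355.

0.355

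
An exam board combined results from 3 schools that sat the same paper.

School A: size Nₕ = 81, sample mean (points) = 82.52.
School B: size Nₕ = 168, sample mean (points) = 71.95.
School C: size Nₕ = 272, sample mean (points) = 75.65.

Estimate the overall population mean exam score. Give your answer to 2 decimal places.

x̄_st = (Σ Nₕx̄ₕ) / (Σ Nₕ) = (81·82.52 + 168·71.95 + 272·75.65) / 521
= 39348.52 / 521 = 75.5250... → 75.52.

75.52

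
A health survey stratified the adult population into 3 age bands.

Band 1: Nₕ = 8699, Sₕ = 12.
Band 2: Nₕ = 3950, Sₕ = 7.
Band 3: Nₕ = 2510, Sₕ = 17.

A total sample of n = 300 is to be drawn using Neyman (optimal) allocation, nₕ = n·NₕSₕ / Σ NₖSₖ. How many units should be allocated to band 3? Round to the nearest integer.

Σ NₕSₕ = 8699·12 + 3950·7 + 2510·17 = 174708.
Share for 3: 42670/174708 = 0.24424.
n_3 = 300 × 0.24424 = 73.271... → 73.

73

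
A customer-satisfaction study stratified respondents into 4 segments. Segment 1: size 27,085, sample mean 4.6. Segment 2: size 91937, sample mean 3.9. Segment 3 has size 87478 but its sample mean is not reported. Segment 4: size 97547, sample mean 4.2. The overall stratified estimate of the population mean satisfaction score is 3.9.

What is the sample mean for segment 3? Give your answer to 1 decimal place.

3.3

N = 27085 + 91937 + 87478 + 97547 = 304047.
Overall total = μ·N = 3.9·304047 = 1185783.3.
Subtract the known strata: 27085·4.6 + 91937·3.9 + 97547·4.2 = 892842.7.
Remaining total for segment 3: 1185783.3 − 892842.7 = 292940.6.
Divide by its size: 292940.6 / 87478 = 3.349... → 3.3.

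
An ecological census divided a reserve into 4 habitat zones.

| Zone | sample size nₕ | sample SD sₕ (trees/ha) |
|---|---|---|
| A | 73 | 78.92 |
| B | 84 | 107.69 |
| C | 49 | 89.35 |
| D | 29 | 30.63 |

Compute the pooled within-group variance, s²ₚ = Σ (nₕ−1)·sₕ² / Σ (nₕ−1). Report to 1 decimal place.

A: (73−1)·78.92² = 72·6228.3664 = 448442.3808
B: (84−1)·107.69² = 83·11597.1361 = 962562.2963
C: (49−1)·89.35² = 48·7983.4225 = 383204.28
D: (29−1)·30.63² = 28·938.1969 = 26269.5132
Numerator = 1820478.4703; denominator = Σ(nₕ−1) = 231.
s²ₚ = 1820478.4703/231 = 7880.859... → 7880.9.

7880.9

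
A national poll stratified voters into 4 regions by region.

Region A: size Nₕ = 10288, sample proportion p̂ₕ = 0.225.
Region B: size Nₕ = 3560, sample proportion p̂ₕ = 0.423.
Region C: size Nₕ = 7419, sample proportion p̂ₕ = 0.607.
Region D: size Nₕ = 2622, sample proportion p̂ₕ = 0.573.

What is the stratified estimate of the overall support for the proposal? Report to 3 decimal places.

Wₕ = Nₕ/N with N = 23889: 0.4307, 0.1490, 0.3106, 0.1098.
p̂_st = 0.4307·0.225 + 0.1490·0.423 + 0.3106·0.607 + 0.1098·0.573 ≈ 0.41134... → 0.411.

0.411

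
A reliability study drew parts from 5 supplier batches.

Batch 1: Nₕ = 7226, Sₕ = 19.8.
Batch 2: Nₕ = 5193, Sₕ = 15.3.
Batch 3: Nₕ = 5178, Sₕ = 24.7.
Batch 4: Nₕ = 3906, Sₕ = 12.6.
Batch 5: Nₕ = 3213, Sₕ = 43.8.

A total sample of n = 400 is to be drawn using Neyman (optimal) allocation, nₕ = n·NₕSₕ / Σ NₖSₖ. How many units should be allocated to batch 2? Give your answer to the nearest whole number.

59

1: NₕSₕ = 7226·19.8 = 143074.8
2: NₕSₕ = 5193·15.3 = 79452.9
3: NₕSₕ = 5178·24.7 = 127896.6
4: NₕSₕ = 3906·12.6 = 49215.6
5: NₕSₕ = 3213·43.8 = 140729.4
Σ NₕSₕ = 540369.3.
n_2 = 400·79452.9/540369.3 = 58.814... → 59.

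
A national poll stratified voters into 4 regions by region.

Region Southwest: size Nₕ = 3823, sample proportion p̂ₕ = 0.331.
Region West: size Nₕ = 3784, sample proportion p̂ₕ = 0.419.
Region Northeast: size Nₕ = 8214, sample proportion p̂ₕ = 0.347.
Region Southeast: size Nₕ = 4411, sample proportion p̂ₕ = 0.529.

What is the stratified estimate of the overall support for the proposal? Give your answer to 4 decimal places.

N = 3823 + 3784 + 8214 + 4411 = 20232.
Overall proportion = Σ (Nₕ/N)·p̂ₕ.
Σ Nₕp̂ₕ = 1265.413 + 1585.496 + 2850.258 + 2333.419 = 8034.586.
8034.586 / 20232 = 0.397123... → 0.3971.

0.3971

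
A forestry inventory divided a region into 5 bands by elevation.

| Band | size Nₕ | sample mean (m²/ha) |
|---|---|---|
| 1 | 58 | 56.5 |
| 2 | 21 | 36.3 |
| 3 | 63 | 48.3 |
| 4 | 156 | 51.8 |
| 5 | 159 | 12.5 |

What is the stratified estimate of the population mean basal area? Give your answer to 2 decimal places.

37.53

x̄_st = (Σ Nₕx̄ₕ) / (Σ Nₕ) = (58·56.5 + 21·36.3 + 63·48.3 + 156·51.8 + 159·12.5) / 457
= 17150.5 / 457 = 37.5284... → 37.53.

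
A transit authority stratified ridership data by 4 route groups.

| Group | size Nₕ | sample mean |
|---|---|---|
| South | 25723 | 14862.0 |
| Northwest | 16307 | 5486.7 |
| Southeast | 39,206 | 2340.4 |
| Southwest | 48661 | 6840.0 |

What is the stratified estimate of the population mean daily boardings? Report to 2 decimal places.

6900.59

x̄_st = (Σ Nₕx̄ₕ) / (Σ Nₕ) = (25723·14862.0 + 16307·5486.7 + 39206·2340.4 + 48661·6840.0) / 129897
= 896365805.3 / 129897 = 6900.5890... → 6900.59.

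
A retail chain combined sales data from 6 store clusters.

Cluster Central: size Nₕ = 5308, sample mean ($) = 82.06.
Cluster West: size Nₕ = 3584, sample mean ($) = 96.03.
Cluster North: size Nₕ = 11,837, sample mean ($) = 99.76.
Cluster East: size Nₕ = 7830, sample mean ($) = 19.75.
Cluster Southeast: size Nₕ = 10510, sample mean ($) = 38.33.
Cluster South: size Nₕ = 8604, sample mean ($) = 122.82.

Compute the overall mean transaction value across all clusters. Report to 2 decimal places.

x̄_st = (Σ Nₕx̄ₕ) / (Σ Nₕ) = (5308·82.06 + 3584·96.03 + 11837·99.76 + 7830·19.75 + 10510·38.33 + 8604·122.82) / 47673
= 3574839.2 / 47673 = 74.9867... → 74.99.

74.99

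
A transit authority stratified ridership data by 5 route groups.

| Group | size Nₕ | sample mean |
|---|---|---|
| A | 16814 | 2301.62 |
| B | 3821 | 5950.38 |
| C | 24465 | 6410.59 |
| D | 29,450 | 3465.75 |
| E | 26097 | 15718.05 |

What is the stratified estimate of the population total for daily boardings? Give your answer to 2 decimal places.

730531213.36

Estimate total by summing Nₕ·x̄ₕ over strata.
16814·2301.62 + 3821·5950.38 + 24465·6410.59 + 29450·3465.75 + 26097·15718.05 = 38699438.68 + 22736401.98 + 156835084.35 + 102066337.5 + 410193950.85 = 730531213.36.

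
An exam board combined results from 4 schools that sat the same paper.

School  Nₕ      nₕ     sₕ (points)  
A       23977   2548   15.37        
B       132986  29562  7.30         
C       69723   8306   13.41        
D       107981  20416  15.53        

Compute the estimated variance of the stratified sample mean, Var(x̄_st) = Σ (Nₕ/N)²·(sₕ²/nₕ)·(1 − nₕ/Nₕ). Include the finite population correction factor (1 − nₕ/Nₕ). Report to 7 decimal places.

N = 334667; Wₕ = Nₕ/N.
school A: (23977/334667)²·15.37²/2548·(1 − 2548/23977) = 0.0004253234
school B: (132986/334667)²·7.30²/29562·(1 − 29562/132986) = 0.0002213673
school C: (69723/334667)²·13.41²/8306·(1 − 8306/69723) = 0.0008277601
school D: (107981/334667)²·15.53²/20416·(1 − 20416/107981) = 0.0009972967
Sum = 0.0024717475 → 0.0024717.

0.0024717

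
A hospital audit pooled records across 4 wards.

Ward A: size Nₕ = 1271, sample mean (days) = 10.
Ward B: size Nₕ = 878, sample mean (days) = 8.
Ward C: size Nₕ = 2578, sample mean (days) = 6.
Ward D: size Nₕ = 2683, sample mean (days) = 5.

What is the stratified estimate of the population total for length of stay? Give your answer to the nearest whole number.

Population total = Σ Nₕ·x̄ₕ (each stratum's size times its mean).
1271·10 + 878·8 + 2578·6 + 2683·5 = 12710 + 7024 + 15468 + 13415 = 48617.

48617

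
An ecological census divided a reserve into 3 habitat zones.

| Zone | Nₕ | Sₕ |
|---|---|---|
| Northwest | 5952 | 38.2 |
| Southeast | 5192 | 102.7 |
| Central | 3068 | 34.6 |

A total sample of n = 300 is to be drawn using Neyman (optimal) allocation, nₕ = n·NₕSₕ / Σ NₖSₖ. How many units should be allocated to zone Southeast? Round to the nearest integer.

Northwest: NₕSₕ = 5952·38.2 = 227366.4
Southeast: NₕSₕ = 5192·102.7 = 533218.4
Central: NₕSₕ = 3068·34.6 = 106152.8
Σ NₕSₕ = 866737.6.
n_Southeast = 300·533218.4/866737.6 = 184.560... → 185.

185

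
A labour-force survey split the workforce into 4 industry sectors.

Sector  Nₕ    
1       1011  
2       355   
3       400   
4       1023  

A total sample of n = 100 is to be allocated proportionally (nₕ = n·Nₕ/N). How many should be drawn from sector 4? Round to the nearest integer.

Share of sector 4 = 1023/2789 = 0.36680.
Allocate 100 × 0.36680 = 36.680... → 37.

37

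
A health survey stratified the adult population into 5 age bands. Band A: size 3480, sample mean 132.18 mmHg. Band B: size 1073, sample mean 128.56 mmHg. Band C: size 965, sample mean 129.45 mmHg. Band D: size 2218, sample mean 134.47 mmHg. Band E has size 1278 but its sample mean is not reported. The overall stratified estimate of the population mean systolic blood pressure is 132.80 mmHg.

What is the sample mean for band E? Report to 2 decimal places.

137.68

N = 3480 + 1073 + 965 + 2218 + 1278 = 9014.
Overall total = μ·N = 132.80·9014 = 1197059.2.
Subtract the known strata: 3480·132.18 + 1073·128.56 + 965·129.45 + 2218·134.47 = 1021104.99.
Remaining total for band E: 1197059.2 − 1021104.99 = 175954.21.
Divide by its size: 175954.21 / 1278 = 137.6794... → 137.68.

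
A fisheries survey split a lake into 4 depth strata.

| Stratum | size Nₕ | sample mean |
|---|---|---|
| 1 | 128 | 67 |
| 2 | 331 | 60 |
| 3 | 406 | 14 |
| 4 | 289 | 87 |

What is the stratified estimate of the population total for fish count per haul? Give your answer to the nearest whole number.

Population total = Σ Nₕ·x̄ₕ (each stratum's size times its mean).
128·67 + 331·60 + 406·14 + 289·87 = 8576 + 19860 + 5684 + 25143 = 59263.

59263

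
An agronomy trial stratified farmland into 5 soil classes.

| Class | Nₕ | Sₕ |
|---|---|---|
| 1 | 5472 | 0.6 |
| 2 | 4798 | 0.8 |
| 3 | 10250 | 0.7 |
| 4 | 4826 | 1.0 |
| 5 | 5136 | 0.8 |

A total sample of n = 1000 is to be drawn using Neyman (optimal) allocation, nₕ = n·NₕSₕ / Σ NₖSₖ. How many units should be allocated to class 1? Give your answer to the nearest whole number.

1: NₕSₕ = 5472·0.6 = 3283.2
2: NₕSₕ = 4798·0.8 = 3838.4
3: NₕSₕ = 10250·0.7 = 7175
4: NₕSₕ = 4826·1.0 = 4826
5: NₕSₕ = 5136·0.8 = 4108.8
Σ NₕSₕ = 23231.4.
n_1 = 1000·3283.2/23231.4 = 141.326... → 141.

141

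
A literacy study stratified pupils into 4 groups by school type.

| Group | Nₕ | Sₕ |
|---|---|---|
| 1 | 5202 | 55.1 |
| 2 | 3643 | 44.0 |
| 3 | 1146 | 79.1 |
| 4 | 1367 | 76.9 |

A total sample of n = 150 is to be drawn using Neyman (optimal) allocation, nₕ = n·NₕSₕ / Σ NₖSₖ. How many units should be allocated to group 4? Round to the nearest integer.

1: NₕSₕ = 5202·55.1 = 286630.2
2: NₕSₕ = 3643·44.0 = 160292
3: NₕSₕ = 1146·79.1 = 90648.6
4: NₕSₕ = 1367·76.9 = 105122.3
Σ NₕSₕ = 642693.1.
n_4 = 150·105122.3/642693.1 = 24.535... → 25.

25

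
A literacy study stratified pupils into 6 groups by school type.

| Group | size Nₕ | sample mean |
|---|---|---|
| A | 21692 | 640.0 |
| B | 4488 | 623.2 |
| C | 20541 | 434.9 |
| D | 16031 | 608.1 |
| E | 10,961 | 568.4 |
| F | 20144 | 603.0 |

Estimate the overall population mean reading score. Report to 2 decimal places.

572.56

N = 93857; weights Wₕ = Nₕ/N = (0.2311, 0.0478, 0.2189, 0.1708, 0.1168, 0.2146).
x̄_st = Σ Wₕ·x̄ₕ = 0.2311·640.0 + 0.0478·623.2 + 0.2189·434.9 + 0.1708·608.1 + 0.1168·568.4 + 0.2146·603.0 ≈ 572.5582...
→ 572.56.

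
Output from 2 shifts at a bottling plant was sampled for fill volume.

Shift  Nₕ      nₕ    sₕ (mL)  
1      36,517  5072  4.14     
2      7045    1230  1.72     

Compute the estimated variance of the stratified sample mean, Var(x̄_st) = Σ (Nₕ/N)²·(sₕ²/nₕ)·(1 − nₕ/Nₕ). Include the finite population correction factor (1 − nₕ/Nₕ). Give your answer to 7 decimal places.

N = 43562. Term for each stratum: Wₕ²sₕ²/nₕ·(1−nₕ/Nₕ).
Var(x̄_st) = 0.0020448079 + 0.0000519238 = 0.0020967317 → 0.0020967.

0.0020967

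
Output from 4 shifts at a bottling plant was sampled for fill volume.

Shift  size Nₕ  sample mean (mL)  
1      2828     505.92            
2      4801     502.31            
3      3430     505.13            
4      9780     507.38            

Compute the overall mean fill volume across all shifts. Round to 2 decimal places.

505.64

N = 20839; weights Wₕ = Nₕ/N = (0.1357, 0.2304, 0.1646, 0.4693).
x̄_st = Σ Wₕ·x̄ₕ = 0.1357·505.92 + 0.2304·502.31 + 0.1646·505.13 + 0.4693·507.38 ≈ 505.6435...
→ 505.64.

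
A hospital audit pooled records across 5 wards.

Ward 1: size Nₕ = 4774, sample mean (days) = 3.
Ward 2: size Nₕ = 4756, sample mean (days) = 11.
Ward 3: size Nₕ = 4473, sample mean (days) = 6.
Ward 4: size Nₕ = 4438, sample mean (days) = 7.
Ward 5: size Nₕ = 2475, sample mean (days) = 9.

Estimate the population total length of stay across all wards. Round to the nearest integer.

1: 4774·3 = 14322
2: 4756·11 = 52316
3: 4473·6 = 26838
4: 4438·7 = 31066
5: 2475·9 = 22275
τ̂ = Σ Nₕx̄ₕ = 146817.

146817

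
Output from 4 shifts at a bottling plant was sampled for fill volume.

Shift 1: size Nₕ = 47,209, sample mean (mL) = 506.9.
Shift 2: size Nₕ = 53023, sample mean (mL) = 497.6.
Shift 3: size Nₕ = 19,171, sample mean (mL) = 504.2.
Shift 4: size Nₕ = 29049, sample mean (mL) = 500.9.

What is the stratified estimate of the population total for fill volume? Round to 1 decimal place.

Population total = Σ Nₕ·x̄ₕ (each stratum's size times its mean).
47209·506.9 + 53023·497.6 + 19171·504.2 + 29049·500.9 = 23930242.1 + 26384244.8 + 9666018.2 + 14550644.1 = 74531149.2.

74531149.2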